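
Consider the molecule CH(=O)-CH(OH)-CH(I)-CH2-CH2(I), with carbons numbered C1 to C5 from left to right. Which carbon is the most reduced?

Count +1 for every bond to an atom more electronegative than carbon and −1 for every bond to one less electronegative; C–C bonds are 0. Tallying each carbon:
C1: 1C, 1H, 2O → 0 − 1 + 2 = +1
C2: 2C, 1H, 1O → 0 − 1 + 1 = 0
C3: 2C, 1H, 1I → 0 − 1 + 1 = 0
C4: 2C, 2H → 0 − 2 = -2
C5: 1C, 2H, 1I → 0 − 2 + 1 = -1
The most reduced carbon is C4 at -2.

C4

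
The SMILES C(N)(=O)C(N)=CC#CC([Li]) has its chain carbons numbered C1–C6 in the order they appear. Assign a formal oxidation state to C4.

0

C4 has one bond to C (0), a triple bond to C (3×0 = 0).
Oxidation state = 0 + 0 = 0.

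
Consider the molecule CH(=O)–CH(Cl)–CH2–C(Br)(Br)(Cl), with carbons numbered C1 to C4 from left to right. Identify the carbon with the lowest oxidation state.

C3

Count +1 for every bond to an atom more electronegative than carbon and −1 for every bond to one less electronegative; C–C bonds are 0. Tallying each carbon:
C1: 1C, 1H, 2O → 0 − 1 + 2 = +1
C2: 2C, 1H, 1Cl → 0 − 1 + 1 = 0
C3: 2C, 2H → 0 − 2 = -2
C4: 1C, 1Cl, 2Br → 0 + 1 + 2 = +3
The most reduced carbon is C3 at -2.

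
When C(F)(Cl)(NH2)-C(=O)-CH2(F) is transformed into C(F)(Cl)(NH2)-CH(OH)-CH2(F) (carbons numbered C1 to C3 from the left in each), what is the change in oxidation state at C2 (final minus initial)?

Before: C2 has 2 bonds to C, 2 bonds to O → oxidation state +2.
After: C2 has 2 bonds to C, 1 bond to H, 1 bond to O → oxidation state 0.
Δ = 0 − (+2) = -2, so this is a reduction at C2.

-2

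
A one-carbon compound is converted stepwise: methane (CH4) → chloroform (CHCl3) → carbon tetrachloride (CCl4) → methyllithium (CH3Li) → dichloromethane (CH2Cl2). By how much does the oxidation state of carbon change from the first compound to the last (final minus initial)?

Carbon oxidation states along the series — methane: -4, chloroform: +2, carbon tetrachloride: +4, methyllithium: -4, dichloromethane: 0.
Net change = 0 − (-4) = +4.

+4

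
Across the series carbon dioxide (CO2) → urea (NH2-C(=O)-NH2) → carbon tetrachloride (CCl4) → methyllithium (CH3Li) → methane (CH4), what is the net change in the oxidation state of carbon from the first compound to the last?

Carbon oxidation states along the series — carbon dioxide: +4, urea: +4, carbon tetrachloride: +4, methyllithium: -4, methane: -4.
Net change = -4 − (+4) = -8.

-8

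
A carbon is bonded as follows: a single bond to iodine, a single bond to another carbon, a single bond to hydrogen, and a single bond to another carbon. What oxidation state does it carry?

0

The carbon has one bond to C (0), one bond to C (0), one bond to I (+1), one bond to H (-1).
Oxidation state = 0 + 0 + 1 − 1 = 0.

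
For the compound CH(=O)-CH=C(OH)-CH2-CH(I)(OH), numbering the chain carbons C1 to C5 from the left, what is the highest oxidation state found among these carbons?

Count +1 for every bond to an atom more electronegative than carbon and −1 for every bond to one less electronegative; C–C bonds are 0. Tallying each carbon:
C1: 1C, 1H, 2O → 0 − 1 + 2 = +1
C2: 3C, 1H → 0 − 1 = -1
C3: 3C, 1O → 0 + 1 = +1
C4: 2C, 2H → 0 − 2 = -2
C5: 1C, 1H, 1O, 1I → 0 − 1 + 1 + 1 = +1
The highest value is +1.

+1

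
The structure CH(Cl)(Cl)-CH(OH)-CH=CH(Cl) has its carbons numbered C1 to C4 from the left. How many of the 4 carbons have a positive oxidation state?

1

Assign +1 per bond to O/N/halogen, −1 per bond to H or an electropositive element, and 0 per bond to carbon. Tallying each carbon:
C1: 1C, 1H, 2Cl → 0 − 1 + 2 = +1
C2: 2C, 1H, 1O → 0 − 1 + 1 = 0
C3: 3C, 1H → 0 − 1 = -1
C4: 2C, 1H, 1Cl → 0 − 1 + 1 = 0
1 carbon (C1) meets the condition.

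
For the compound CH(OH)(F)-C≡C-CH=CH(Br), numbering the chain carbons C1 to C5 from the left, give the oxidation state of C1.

+1

C1 has one bond to C (0), one bond to H (-1), one bond to O (+1), one bond to F (+1).
Oxidation state = 0 − 1 + 1 + 1 = +1.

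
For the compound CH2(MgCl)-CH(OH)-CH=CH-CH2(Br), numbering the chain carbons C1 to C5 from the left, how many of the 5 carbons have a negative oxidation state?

4

Tallying each carbon's bonds:
C1: 1C, 2H, 1Mg → 0 − 2 − 1 = -3
C2: 2C, 1H, 1O → 0 − 1 + 1 = 0
C3: 3C, 1H → 0 − 1 = -1
C4: 3C, 1H → 0 − 1 = -1
C5: 1C, 2H, 1Br → 0 − 2 + 1 = -1
4 carbons (C1, C3, C4, C5) meet the condition.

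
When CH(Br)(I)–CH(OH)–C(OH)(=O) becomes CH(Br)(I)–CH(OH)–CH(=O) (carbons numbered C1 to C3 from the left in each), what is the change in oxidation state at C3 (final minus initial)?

Before: C3 has 1 bond to C, 3 bonds to O → oxidation state +3.
After: C3 has 1 bond to C, 1 bond to H, 2 bonds to O → oxidation state +1.
Δ = +1 − (+3) = -2, so this is a reduction at C3.

-2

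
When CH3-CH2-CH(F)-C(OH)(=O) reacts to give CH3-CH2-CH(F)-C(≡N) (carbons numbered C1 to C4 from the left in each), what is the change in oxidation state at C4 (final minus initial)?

Before: C4 has 1 bond to C, 3 bonds to O → oxidation state +3.
After: C4 has 1 bond to C, 3 bonds to N → oxidation state +3.
Δ = +3 − (+3) = 0, so no net redox change at C4.

0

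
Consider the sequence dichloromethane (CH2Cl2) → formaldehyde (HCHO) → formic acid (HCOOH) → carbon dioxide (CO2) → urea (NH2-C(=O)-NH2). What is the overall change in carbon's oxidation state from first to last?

Carbon oxidation states along the series — dichloromethane: 0, formaldehyde: 0, formic acid: +2, carbon dioxide: +4, urea: +4.
Net change = +4 − (0) = +4.

+4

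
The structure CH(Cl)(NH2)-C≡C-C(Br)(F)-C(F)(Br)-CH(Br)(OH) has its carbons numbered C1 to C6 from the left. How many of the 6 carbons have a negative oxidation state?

Tallying each carbon's bonds:
C1: 1C, 1H, 1N, 1Cl → 0 − 1 + 1 + 1 = +1
C2: 4C → 0 = 0
C3: 4C → 0 = 0
C4: 2C, 1F, 1Br → 0 + 1 + 1 = +2
C5: 2C, 1F, 1Br → 0 + 1 + 1 = +2
C6: 1C, 1H, 1O, 1Br → 0 − 1 + 1 + 1 = +1
0 carbons meet the condition.

0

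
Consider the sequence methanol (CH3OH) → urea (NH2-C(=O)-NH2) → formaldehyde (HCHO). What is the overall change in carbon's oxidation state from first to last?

+2

Carbon oxidation states along the series — methanol: -2, urea: +4, formaldehyde: 0.
Net change = 0 − (-2) = +2.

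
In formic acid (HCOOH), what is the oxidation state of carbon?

Assign +1 per bond to O/N/halogen, −1 per bond to H or an electropositive element, and 0 per bond to carbon.
The carbon has one bond to H (-1), a double bond to O (2×+1 = +2), one bond to O (+1).
Oxidation state = -1 + 2 + 1 = +2.

+2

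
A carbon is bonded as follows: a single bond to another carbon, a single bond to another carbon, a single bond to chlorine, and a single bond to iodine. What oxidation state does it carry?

+2

Bonds to more-electronegative neighbours contribute +1 each, bonds to H or metals contribute −1 each, and C–C bonds contribute 0.
The carbon has one bond to C (0), one bond to C (0), one bond to Cl (+1), one bond to I (+1).
Oxidation state = 0 + 0 + 1 + 1 = +2.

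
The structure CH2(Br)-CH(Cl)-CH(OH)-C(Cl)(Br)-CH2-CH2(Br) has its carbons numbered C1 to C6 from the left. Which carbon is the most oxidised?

C4

Tallying each carbon's bonds:
C1: 1C, 2H, 1Br → 0 − 2 + 1 = -1
C2: 2C, 1H, 1Cl → 0 − 1 + 1 = 0
C3: 2C, 1H, 1O → 0 − 1 + 1 = 0
C4: 2C, 1Cl, 1Br → 0 + 1 + 1 = +2
C5: 2C, 2H → 0 − 2 = -2
C6: 1C, 2H, 1Br → 0 − 2 + 1 = -1
The most oxidised carbon is C4 at +2.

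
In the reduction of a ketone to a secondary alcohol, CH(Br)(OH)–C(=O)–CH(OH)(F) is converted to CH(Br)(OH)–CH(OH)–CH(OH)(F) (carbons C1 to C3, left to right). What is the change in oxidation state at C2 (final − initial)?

-2

Before: C2 has 2 bonds to C, 2 bonds to O → oxidation state +2.
After: C2 has 2 bonds to C, 1 bond to H, 1 bond to O → oxidation state 0.
Δ = 0 − (+2) = -2, so this is a reduction at C2.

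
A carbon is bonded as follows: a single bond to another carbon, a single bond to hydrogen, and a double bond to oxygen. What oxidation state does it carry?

The carbon has one bond to C (0), a double bond to O (2×+1 = +2), one bond to H (-1).
Oxidation state = 0 + 2 − 1 = +1.

+1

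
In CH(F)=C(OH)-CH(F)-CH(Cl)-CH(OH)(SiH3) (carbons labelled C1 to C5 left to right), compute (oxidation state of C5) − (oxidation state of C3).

C5: 1C, 1H, 1O, 1Si → 0 − 1 + 1 − 1 = -1
C3: 2C, 1H, 1F → 0 − 1 + 1 = 0
Difference: -1 − (0) = -1.

-1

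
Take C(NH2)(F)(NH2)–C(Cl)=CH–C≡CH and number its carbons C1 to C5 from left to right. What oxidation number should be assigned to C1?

+3

C1 has one bond to C (0), one bond to N (+1), one bond to F (+1), one bond to N (+1).
Oxidation state = 0 + 1 + 1 + 1 = +3.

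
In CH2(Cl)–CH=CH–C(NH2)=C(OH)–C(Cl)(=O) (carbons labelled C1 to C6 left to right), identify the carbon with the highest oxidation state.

Count +1 for every bond to an atom more electronegative than carbon and −1 for every bond to one less electronegative; C–C bonds are 0. Tallying each carbon:
C1: 1C, 2H, 1Cl → 0 − 2 + 1 = -1
C2: 3C, 1H → 0 − 1 = -1
C3: 3C, 1H → 0 − 1 = -1
C4: 3C, 1N → 0 + 1 = +1
C5: 3C, 1O → 0 + 1 = +1
C6: 1C, 2O, 1Cl → 0 + 2 + 1 = +3
The most oxidised carbon is C6 at +3.

C6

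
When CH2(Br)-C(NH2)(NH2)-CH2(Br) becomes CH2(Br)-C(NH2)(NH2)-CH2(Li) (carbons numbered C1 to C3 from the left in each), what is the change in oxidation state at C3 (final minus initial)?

Before: C3 has 1 bond to C, 2 bonds to H, 1 bond to Br → oxidation state -1.
After: C3 has 1 bond to C, 2 bonds to H, 1 bond to Li → oxidation state -3.
Δ = -3 − (-1) = -2, so this is a reduction at C3.

-2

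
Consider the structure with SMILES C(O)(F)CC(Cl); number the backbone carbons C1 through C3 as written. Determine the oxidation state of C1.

C1 has one bond to C (0), one bond to O (+1), one bond to H (-1), one bond to F (+1).
Oxidation state = 0 + 1 − 1 + 1 = +1.

+1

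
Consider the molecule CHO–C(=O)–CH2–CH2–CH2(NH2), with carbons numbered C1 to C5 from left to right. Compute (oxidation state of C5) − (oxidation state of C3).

C5: 1C, 2H, 1N → 0 − 2 + 1 = -1
C3: 2C, 2H → 0 − 2 = -2
Difference: -1 − (-2) = +1.

+1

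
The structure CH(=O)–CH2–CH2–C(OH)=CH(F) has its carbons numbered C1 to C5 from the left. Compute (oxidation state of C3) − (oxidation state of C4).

-3

C3: 2C, 2H → 0 − 2 = -2
C4: 3C, 1O → 0 + 1 = +1
Difference: -2 − (+1) = -3.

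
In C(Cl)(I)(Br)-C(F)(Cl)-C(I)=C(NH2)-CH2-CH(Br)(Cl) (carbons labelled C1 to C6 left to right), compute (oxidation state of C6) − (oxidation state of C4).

0

C6: 1C, 1H, 1Cl, 1Br → 0 − 1 + 1 + 1 = +1
C4: 3C, 1N → 0 + 1 = +1
Difference: +1 − (+1) = 0.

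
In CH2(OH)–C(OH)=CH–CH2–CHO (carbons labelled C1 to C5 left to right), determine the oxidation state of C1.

-1

Assign +1 per bond to O/N/halogen, −1 per bond to H or an electropositive element, and 0 per bond to carbon.
C1 has one bond to C (0), one bond to O (+1), one bond to H (-1), one bond to H (-1).
Oxidation state = 0 + 1 − 1 − 1 = -1.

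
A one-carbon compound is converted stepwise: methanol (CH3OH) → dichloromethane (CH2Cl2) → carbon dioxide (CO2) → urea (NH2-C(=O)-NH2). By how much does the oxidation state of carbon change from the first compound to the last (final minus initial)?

Carbon oxidation states along the series — methanol: -2, dichloromethane: 0, carbon dioxide: +4, urea: +4.
Net change = +4 − (-2) = +6.

+6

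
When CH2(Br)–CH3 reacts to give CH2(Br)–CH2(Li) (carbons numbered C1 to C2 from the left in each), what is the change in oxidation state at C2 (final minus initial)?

Before: C2 has 1 bond to C, 3 bonds to H → oxidation state -3.
After: C2 has 1 bond to C, 2 bonds to H, 1 bond to Li → oxidation state -3.
Δ = -3 − (-3) = 0, so no net redox change at C2.

0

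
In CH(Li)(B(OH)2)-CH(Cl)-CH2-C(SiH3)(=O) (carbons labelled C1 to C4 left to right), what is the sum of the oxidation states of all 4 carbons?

-4

Bonds to more-electronegative neighbours contribute +1 each, bonds to H or metals contribute −1 each, and C–C bonds contribute 0. Tallying each carbon:
C1: 1C, 1H, 1Li, 1B → 0 − 1 − 1 − 1 = -3
C2: 2C, 1H, 1Cl → 0 − 1 + 1 = 0
C3: 2C, 2H → 0 − 2 = -2
C4: 1C, 2O, 1Si → 0 + 2 − 1 = +1
Sum = -3 + 0 − 2 + 1 = -4.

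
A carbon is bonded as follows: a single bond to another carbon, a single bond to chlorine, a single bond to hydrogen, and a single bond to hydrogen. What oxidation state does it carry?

-1

The carbon has one bond to C (0), one bond to Cl (+1), one bond to H (-1), one bond to H (-1).
Oxidation state = 0 + 1 − 1 − 1 = -1.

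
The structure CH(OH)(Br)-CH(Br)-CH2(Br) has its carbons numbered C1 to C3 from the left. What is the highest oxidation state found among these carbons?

Assign +1 per bond to O/N/halogen, −1 per bond to H or an electropositive element, and 0 per bond to carbon. Tallying each carbon:
C1: 1C, 1H, 1O, 1Br → 0 − 1 + 1 + 1 = +1
C2: 2C, 1H, 1Br → 0 − 1 + 1 = 0
C3: 1C, 2H, 1Br → 0 − 2 + 1 = -1
The highest value is +1.

+1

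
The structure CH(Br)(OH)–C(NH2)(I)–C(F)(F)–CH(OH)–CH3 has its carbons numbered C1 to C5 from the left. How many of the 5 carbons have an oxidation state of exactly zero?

1

Tallying each carbon's bonds:
C1: 1C, 1H, 1O, 1Br → 0 − 1 + 1 + 1 = +1
C2: 2C, 1N, 1I → 0 + 1 + 1 = +2
C3: 2C, 2F → 0 + 2 = +2
C4: 2C, 1H, 1O → 0 − 1 + 1 = 0
C5: 1C, 3H → 0 − 3 = -3
1 carbon (C4) meets the condition.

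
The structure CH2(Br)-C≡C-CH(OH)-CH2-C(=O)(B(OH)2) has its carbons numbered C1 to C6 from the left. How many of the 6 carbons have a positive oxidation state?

Tallying each carbon's bonds:
C1: 1C, 2H, 1Br → 0 − 2 + 1 = -1
C2: 4C → 0 = 0
C3: 4C → 0 = 0
C4: 2C, 1H, 1O → 0 − 1 + 1 = 0
C5: 2C, 2H → 0 − 2 = -2
C6: 1C, 2O, 1B → 0 + 2 − 1 = +1
1 carbon (C6) meets the condition.

1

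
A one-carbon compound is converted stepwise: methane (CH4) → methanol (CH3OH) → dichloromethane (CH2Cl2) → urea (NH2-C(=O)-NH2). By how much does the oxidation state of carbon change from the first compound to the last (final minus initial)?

Carbon oxidation states along the series — methane: -4, methanol: -2, dichloromethane: 0, urea: +4.
Net change = +4 − (-4) = +8.

+8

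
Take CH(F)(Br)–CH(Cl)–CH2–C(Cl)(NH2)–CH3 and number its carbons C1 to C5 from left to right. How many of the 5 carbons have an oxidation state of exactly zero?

1

Count +1 for every bond to an atom more electronegative than carbon and −1 for every bond to one less electronegative; C–C bonds are 0. Tallying each carbon:
C1: 1C, 1H, 1F, 1Br → 0 − 1 + 1 + 1 = +1
C2: 2C, 1H, 1Cl → 0 − 1 + 1 = 0
C3: 2C, 2H → 0 − 2 = -2
C4: 2C, 1N, 1Cl → 0 + 1 + 1 = +2
C5: 1C, 3H → 0 − 3 = -3
1 carbon (C2) meets the condition.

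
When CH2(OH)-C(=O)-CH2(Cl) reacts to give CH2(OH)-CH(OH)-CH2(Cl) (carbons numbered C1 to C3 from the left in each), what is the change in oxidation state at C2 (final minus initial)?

Before: C2 has 2 bonds to C, 2 bonds to O → oxidation state +2.
After: C2 has 2 bonds to C, 1 bond to H, 1 bond to O → oxidation state 0.
Δ = 0 − (+2) = -2, so this is a reduction at C2.

-2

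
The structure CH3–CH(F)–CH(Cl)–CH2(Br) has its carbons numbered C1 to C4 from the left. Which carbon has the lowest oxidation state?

Tallying each carbon's bonds:
C1: 1C, 3H → 0 − 3 = -3
C2: 2C, 1H, 1F → 0 − 1 + 1 = 0
C3: 2C, 1H, 1Cl → 0 − 1 + 1 = 0
C4: 1C, 2H, 1Br → 0 − 2 + 1 = -1
The most reduced carbon is C1 at -3.

C1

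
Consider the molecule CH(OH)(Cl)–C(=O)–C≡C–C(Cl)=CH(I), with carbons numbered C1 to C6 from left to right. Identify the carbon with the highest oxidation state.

Tallying each carbon's bonds:
C1: 1C, 1H, 1O, 1Cl → 0 − 1 + 1 + 1 = +1
C2: 2C, 2O → 0 + 2 = +2
C3: 4C → 0 = 0
C4: 4C → 0 = 0
C5: 3C, 1Cl → 0 + 1 = +1
C6: 2C, 1H, 1I → 0 − 1 + 1 = 0
The most oxidised carbon is C2 at +2.

C2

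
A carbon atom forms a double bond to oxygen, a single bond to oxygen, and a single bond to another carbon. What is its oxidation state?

Bonds to more-electronegative neighbours contribute +1 each, bonds to H or metals contribute −1 each, and C–C bonds contribute 0.
The carbon has one bond to C (0), one bond to O (+1), a double bond to O (2×+1 = +2).
Oxidation state = 0 + 1 + 2 = +3.

+3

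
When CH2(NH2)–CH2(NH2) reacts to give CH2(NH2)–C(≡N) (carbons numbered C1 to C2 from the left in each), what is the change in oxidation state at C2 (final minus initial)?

+4

Before: C2 has 1 bond to C, 2 bonds to H, 1 bond to N → oxidation state -1.
After: C2 has 1 bond to C, 3 bonds to N → oxidation state +3.
Δ = +3 − (-1) = +4, so this is an oxidation at C2.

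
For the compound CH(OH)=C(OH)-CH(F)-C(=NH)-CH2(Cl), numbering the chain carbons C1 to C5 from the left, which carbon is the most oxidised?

Tallying each carbon's bonds:
C1: 2C, 1H, 1O → 0 − 1 + 1 = 0
C2: 3C, 1O → 0 + 1 = +1
C3: 2C, 1H, 1F → 0 − 1 + 1 = 0
C4: 2C, 2N → 0 + 2 = +2
C5: 1C, 2H, 1Cl → 0 − 2 + 1 = -1
The most oxidised carbon is C4 at +2.

C4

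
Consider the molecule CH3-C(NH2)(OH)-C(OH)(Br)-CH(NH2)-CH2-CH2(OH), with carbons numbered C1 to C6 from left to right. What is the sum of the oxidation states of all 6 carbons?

Bonds to more-electronegative neighbours contribute +1 each, bonds to H or metals contribute −1 each, and C–C bonds contribute 0. Tallying each carbon:
C1: 1C, 3H → 0 − 3 = -3
C2: 2C, 1O, 1N → 0 + 1 + 1 = +2
C3: 2C, 1O, 1Br → 0 + 1 + 1 = +2
C4: 2C, 1H, 1N → 0 − 1 + 1 = 0
C5: 2C, 2H → 0 − 2 = -2
C6: 1C, 2H, 1O → 0 − 2 + 1 = -1
Sum = -3 + 2 + 2 + 0 − 2 − 1 = -2.

-2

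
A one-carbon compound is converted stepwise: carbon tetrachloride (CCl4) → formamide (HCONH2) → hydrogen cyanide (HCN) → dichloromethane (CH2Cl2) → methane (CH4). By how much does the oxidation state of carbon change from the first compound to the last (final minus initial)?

-8

Carbon oxidation states along the series — carbon tetrachloride: +4, formamide: +2, hydrogen cyanide: +2, dichloromethane: 0, methane: -4.
Net change = -4 − (+4) = -8.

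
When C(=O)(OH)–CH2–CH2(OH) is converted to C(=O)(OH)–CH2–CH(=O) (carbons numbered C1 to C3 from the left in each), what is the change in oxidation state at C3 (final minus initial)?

+2

Before: C3 has 1 bond to C, 2 bonds to H, 1 bond to O → oxidation state -1.
After: C3 has 1 bond to C, 1 bond to H, 2 bonds to O → oxidation state +1.
Δ = +1 − (-1) = +2, so this is an oxidation at C3.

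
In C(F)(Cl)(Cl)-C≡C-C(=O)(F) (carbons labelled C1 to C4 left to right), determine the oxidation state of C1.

C1 has one bond to C (0), one bond to F (+1), one bond to Cl (+1), one bond to Cl (+1).
Oxidation state = 0 + 1 + 1 + 1 = +3.

+3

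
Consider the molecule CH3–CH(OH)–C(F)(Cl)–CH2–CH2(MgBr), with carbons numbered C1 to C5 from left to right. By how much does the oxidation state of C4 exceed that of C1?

+1

C4: 2C, 2H → 0 − 2 = -2
C1: 1C, 3H → 0 − 3 = -3
Difference: -2 − (-3) = +1.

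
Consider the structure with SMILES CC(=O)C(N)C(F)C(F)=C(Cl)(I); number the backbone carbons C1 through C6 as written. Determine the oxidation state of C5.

C5 has one bond to C (0), a double bond to C (2×0 = 0), one bond to F (+1).
Oxidation state = 0 + 0 + 1 = +1.

+1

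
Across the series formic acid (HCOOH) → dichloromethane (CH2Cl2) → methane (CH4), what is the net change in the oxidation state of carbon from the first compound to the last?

Carbon oxidation states along the series — formic acid: +2, dichloromethane: 0, methane: -4.
Net change = -4 − (+2) = -6.

-6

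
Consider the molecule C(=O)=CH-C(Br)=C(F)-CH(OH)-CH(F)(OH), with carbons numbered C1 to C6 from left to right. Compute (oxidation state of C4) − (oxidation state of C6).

0

C4: 3C, 1F → 0 + 1 = +1
C6: 1C, 1H, 1O, 1F → 0 − 1 + 1 + 1 = +1
Difference: +1 − (+1) = 0.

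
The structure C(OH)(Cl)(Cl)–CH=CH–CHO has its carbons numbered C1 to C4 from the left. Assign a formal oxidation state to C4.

Bonds to more-electronegative neighbours contribute +1 each, bonds to H or metals contribute −1 each, and C–C bonds contribute 0.
C4 has one bond to C (0), one bond to H (-1), a double bond to O (2×+1 = +2).
Oxidation state = 0 − 1 + 2 = +1.

+1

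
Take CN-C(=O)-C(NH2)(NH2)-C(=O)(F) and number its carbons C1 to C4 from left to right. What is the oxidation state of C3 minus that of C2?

0

C3: 2C, 2N → 0 + 2 = +2
C2: 2C, 2O → 0 + 2 = +2
Difference: +2 − (+2) = 0.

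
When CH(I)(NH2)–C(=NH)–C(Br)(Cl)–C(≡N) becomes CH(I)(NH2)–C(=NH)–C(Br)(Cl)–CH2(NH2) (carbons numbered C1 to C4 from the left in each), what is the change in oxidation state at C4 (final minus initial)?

Before: C4 has 1 bond to C, 3 bonds to N → oxidation state +3.
After: C4 has 1 bond to C, 2 bonds to H, 1 bond to N → oxidation state -1.
Δ = -1 − (+3) = -4, so this is a reduction at C4.

-4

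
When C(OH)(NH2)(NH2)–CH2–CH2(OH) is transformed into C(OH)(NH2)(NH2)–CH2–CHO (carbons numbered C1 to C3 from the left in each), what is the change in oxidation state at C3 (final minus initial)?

+2

Before: C3 has 1 bond to C, 2 bonds to H, 1 bond to O → oxidation state -1.
After: C3 has 1 bond to C, 1 bond to H, 2 bonds to O → oxidation state +1.
Δ = +1 − (-1) = +2, so this is an oxidation at C3.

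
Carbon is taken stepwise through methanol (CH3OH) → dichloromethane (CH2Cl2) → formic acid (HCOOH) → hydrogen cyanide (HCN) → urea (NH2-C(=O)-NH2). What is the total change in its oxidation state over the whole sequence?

Carbon oxidation states along the series — methanol: -2, dichloromethane: 0, formic acid: +2, hydrogen cyanide: +2, urea: +4.
Net change = +4 − (-2) = +6.

+6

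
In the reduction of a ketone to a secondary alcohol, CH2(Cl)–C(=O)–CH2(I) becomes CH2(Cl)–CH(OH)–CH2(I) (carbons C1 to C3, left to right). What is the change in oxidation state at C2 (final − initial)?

Before: C2 has 2 bonds to C, 2 bonds to O → oxidation state +2.
After: C2 has 2 bonds to C, 1 bond to H, 1 bond to O → oxidation state 0.
Δ = 0 − (+2) = -2, so this is a reduction at C2.

-2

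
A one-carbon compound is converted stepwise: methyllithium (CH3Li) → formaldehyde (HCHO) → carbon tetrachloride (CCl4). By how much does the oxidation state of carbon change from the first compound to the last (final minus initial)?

+8

Carbon oxidation states along the series — methyllithium: -4, formaldehyde: 0, carbon tetrachloride: +4.
Net change = +4 − (-4) = +8.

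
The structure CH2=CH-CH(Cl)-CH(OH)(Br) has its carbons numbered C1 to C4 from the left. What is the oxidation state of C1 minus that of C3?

C1: 2C, 2H → 0 − 2 = -2
C3: 2C, 1H, 1Cl → 0 − 1 + 1 = 0
Difference: -2 − (0) = -2.

-2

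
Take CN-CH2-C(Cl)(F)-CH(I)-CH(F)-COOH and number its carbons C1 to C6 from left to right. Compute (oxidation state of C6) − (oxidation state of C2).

+5

C6: 1C, 3O → 0 + 3 = +3
C2: 2C, 2H → 0 − 2 = -2
Difference: +3 − (-2) = +5.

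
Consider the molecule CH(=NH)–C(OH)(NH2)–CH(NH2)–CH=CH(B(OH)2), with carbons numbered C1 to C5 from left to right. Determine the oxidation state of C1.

+1

Bonds to more-electronegative neighbours contribute +1 each, bonds to H or metals contribute −1 each, and C–C bonds contribute 0.
C1 has one bond to C (0), a double bond to N (2×+1 = +2), one bond to H (-1).
Oxidation state = 0 + 2 − 1 = +1.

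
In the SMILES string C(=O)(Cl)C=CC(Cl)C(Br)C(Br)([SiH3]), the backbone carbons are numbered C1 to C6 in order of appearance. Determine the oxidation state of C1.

+3

C1 has one bond to C (0), a double bond to O (2×+1 = +2), one bond to Cl (+1).
Oxidation state = 0 + 2 + 1 = +3.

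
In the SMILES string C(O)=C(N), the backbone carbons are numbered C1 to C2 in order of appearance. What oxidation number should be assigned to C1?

Bonds to more-electronegative neighbours contribute +1 each, bonds to H or metals contribute −1 each, and C–C bonds contribute 0.
C1 has a double bond to C (2×0 = 0), one bond to O (+1), one bond to H (-1).
Oxidation state = 0 + 1 − 1 = 0.

0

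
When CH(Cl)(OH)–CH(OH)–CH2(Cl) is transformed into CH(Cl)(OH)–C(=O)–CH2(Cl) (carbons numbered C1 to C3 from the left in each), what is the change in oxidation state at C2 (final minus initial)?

+2

Before: C2 has 2 bonds to C, 1 bond to H, 1 bond to O → oxidation state 0.
After: C2 has 2 bonds to C, 2 bonds to O → oxidation state +2.
Δ = +2 − (0) = +2, so this is an oxidation at C2.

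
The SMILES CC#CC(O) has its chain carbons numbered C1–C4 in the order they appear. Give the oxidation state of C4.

C4 has one bond to C (0), one bond to H (-1), one bond to H (-1), one bond to O (+1).
Oxidation state = 0 − 1 − 1 + 1 = -1.

-1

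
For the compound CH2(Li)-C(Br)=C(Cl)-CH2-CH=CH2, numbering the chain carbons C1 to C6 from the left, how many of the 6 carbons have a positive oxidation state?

Tallying each carbon's bonds:
C1: 1C, 2H, 1Li → 0 − 2 − 1 = -3
C2: 3C, 1Br → 0 + 1 = +1
C3: 3C, 1Cl → 0 + 1 = +1
C4: 2C, 2H → 0 − 2 = -2
C5: 3C, 1H → 0 − 1 = -1
C6: 2C, 2H → 0 − 2 = -2
2 carbons (C2, C3) meet the condition.

2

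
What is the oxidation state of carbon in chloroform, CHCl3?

Bonds to more-electronegative neighbours contribute +1 each, bonds to H or metals contribute −1 each, and C–C bonds contribute 0.
The carbon has one bond to H (-1), one bond to Cl (+1), one bond to Cl (+1), one bond to Cl (+1).
Oxidation state = -1 + 1 + 1 + 1 = +2.

+2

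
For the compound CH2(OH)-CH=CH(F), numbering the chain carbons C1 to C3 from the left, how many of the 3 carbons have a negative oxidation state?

Tallying each carbon's bonds:
C1: 1C, 2H, 1O → 0 − 2 + 1 = -1
C2: 3C, 1H → 0 − 1 = -1
C3: 2C, 1H, 1F → 0 − 1 + 1 = 0
2 carbons (C1, C2) meet the condition.

2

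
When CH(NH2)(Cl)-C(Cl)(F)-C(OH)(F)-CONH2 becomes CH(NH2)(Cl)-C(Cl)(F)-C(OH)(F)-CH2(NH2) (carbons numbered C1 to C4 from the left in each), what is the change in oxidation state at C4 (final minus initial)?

Before: C4 has 1 bond to C, 2 bonds to O, 1 bond to N → oxidation state +3.
After: C4 has 1 bond to C, 2 bonds to H, 1 bond to N → oxidation state -1.
Δ = -1 − (+3) = -4, so this is a reduction at C4.

-4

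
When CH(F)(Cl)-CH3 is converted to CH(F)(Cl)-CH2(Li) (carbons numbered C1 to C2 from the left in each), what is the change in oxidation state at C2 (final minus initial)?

0

Before: C2 has 1 bond to C, 3 bonds to H → oxidation state -3.
After: C2 has 1 bond to C, 2 bonds to H, 1 bond to Li → oxidation state -3.
Δ = -3 − (-3) = 0, so no net redox change at C2.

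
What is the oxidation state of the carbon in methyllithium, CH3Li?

-4

Each bond to a more electronegative atom (O, N, halogen) counts +1, each bond to a less electronegative atom (H, metal, B, Si) counts −1, and each C–C bond counts 0.
The carbon has one bond to H (-1), one bond to H (-1), one bond to H (-1), one bond to Li (-1).
Oxidation state = -1 − 1 − 1 − 1 = -4.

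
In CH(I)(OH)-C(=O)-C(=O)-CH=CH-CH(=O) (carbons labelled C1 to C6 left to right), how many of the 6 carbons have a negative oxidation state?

2

Count +1 for every bond to an atom more electronegative than carbon and −1 for every bond to one less electronegative; C–C bonds are 0. Tallying each carbon:
C1: 1C, 1H, 1O, 1I → 0 − 1 + 1 + 1 = +1
C2: 2C, 2O → 0 + 2 = +2
C3: 2C, 2O → 0 + 2 = +2
C4: 3C, 1H → 0 − 1 = -1
C5: 3C, 1H → 0 − 1 = -1
C6: 1C, 1H, 2O → 0 − 1 + 2 = +1
2 carbons (C4, C5) meet the condition.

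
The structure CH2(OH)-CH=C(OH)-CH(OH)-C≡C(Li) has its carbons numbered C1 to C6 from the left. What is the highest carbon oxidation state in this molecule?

Tallying each carbon's bonds:
C1: 1C, 2H, 1O → 0 − 2 + 1 = -1
C2: 3C, 1H → 0 − 1 = -1
C3: 3C, 1O → 0 + 1 = +1
C4: 2C, 1H, 1O → 0 − 1 + 1 = 0
C5: 4C → 0 = 0
C6: 3C, 1Li → 0 − 1 = -1
The highest value is +1.

+1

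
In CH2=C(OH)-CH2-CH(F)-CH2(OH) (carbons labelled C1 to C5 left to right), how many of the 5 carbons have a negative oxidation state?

3

Count +1 for every bond to an atom more electronegative than carbon and −1 for every bond to one less electronegative; C–C bonds are 0. Tallying each carbon:
C1: 2C, 2H → 0 − 2 = -2
C2: 3C, 1O → 0 + 1 = +1
C3: 2C, 2H → 0 − 2 = -2
C4: 2C, 1H, 1F → 0 − 1 + 1 = 0
C5: 1C, 2H, 1O → 0 − 2 + 1 = -1
3 carbons (C1, C3, C5) meet the condition.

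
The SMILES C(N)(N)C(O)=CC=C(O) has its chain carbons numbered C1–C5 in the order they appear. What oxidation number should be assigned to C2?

+1

Each bond to a more electronegative atom (O, N, halogen) counts +1, each bond to a less electronegative atom (H, metal, B, Si) counts −1, and each C–C bond counts 0.
C2 has one bond to C (0), a double bond to C (2×0 = 0), one bond to O (+1).
Oxidation state = 0 + 0 + 1 = +1.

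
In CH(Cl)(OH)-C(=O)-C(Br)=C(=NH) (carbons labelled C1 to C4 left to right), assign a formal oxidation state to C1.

+1

C1 has one bond to C (0), one bond to Cl (+1), one bond to O (+1), one bond to H (-1).
Oxidation state = 0 + 1 + 1 − 1 = +1.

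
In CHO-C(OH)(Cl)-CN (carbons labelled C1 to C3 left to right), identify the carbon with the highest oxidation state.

Tallying each carbon's bonds:
C1: 1C, 1H, 2O → 0 − 1 + 2 = +1
C2: 2C, 1O, 1Cl → 0 + 1 + 1 = +2
C3: 1C, 3N → 0 + 3 = +3
The most oxidised carbon is C3 at +3.

C3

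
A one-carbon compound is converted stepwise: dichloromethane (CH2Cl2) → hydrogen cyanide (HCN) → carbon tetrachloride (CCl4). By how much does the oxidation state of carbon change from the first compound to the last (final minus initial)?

+4

Carbon oxidation states along the series — dichloromethane: 0, hydrogen cyanide: +2, carbon tetrachloride: +4.
Net change = +4 − (0) = +4.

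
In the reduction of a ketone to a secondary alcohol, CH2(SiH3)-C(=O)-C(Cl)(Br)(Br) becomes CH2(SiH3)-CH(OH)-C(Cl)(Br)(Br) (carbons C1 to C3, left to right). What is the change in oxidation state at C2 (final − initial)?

-2

Before: C2 has 2 bonds to C, 2 bonds to O → oxidation state +2.
After: C2 has 2 bonds to C, 1 bond to H, 1 bond to O → oxidation state 0.
Δ = 0 − (+2) = -2, so this is a reduction at C2.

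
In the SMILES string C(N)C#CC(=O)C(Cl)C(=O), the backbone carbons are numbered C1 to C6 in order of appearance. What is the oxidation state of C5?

0

C5 has one bond to C (0), one bond to C (0), one bond to H (-1), one bond to Cl (+1).
Oxidation state = 0 + 0 − 1 + 1 = 0.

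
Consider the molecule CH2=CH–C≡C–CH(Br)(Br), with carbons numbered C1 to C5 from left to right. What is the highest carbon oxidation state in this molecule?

+1

Each bond to a more electronegative atom (O, N, halogen) counts +1, each bond to a less electronegative atom (H, metal, B, Si) counts −1, and each C–C bond counts 0. Tallying each carbon:
C1: 2C, 2H → 0 − 2 = -2
C2: 3C, 1H → 0 − 1 = -1
C3: 4C → 0 = 0
C4: 4C → 0 = 0
C5: 1C, 1H, 2Br → 0 − 1 + 2 = +1
The highest value is +1.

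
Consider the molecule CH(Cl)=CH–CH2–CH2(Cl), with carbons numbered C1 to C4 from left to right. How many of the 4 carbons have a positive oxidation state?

0

Tallying each carbon's bonds:
C1: 2C, 1H, 1Cl → 0 − 1 + 1 = 0
C2: 3C, 1H → 0 − 1 = -1
C3: 2C, 2H → 0 − 2 = -2
C4: 1C, 2H, 1Cl → 0 − 2 + 1 = -1
0 carbons meet the condition.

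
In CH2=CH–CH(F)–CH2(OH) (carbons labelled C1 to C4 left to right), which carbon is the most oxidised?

Tallying each carbon's bonds:
C1: 2C, 2H → 0 − 2 = -2
C2: 3C, 1H → 0 − 1 = -1
C3: 2C, 1H, 1F → 0 − 1 + 1 = 0
C4: 1C, 2H, 1O → 0 − 2 + 1 = -1
The most oxidised carbon is C3 at 0.

C3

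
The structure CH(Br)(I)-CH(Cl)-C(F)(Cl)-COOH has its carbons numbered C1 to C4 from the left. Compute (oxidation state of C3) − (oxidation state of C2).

+2

C3: 2C, 1F, 1Cl → 0 + 1 + 1 = +2
C2: 2C, 1H, 1Cl → 0 − 1 + 1 = 0
Difference: +2 − (0) = +2.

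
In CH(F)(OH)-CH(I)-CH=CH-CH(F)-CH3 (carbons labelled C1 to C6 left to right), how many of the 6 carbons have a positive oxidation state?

Tallying each carbon's bonds:
C1: 1C, 1H, 1O, 1F → 0 − 1 + 1 + 1 = +1
C2: 2C, 1H, 1I → 0 − 1 + 1 = 0
C3: 3C, 1H → 0 − 1 = -1
C4: 3C, 1H → 0 − 1 = -1
C5: 2C, 1H, 1F → 0 − 1 + 1 = 0
C6: 1C, 3H → 0 − 3 = -3
1 carbon (C1) meets the condition.

1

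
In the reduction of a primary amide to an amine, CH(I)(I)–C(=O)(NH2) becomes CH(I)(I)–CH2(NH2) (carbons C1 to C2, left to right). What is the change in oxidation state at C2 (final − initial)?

Before: C2 has 1 bond to C, 2 bonds to O, 1 bond to N → oxidation state +3.
After: C2 has 1 bond to C, 2 bonds to H, 1 bond to N → oxidation state -1.
Δ = -1 − (+3) = -4, so this is a reduction at C2.

-4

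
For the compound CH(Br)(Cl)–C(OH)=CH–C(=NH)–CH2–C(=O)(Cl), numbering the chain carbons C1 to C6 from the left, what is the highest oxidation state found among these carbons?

Tallying each carbon's bonds:
C1: 1C, 1H, 1Cl, 1Br → 0 − 1 + 1 + 1 = +1
C2: 3C, 1O → 0 + 1 = +1
C3: 3C, 1H → 0 − 1 = -1
C4: 2C, 2N → 0 + 2 = +2
C5: 2C, 2H → 0 − 2 = -2
C6: 1C, 2O, 1Cl → 0 + 2 + 1 = +3
The highest value is +3.

+3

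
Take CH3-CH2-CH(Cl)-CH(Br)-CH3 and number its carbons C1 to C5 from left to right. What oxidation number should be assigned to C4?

0

C4 has one bond to C (0), one bond to C (0), one bond to Br (+1), one bond to H (-1).
Oxidation state = 0 + 0 + 1 − 1 = 0.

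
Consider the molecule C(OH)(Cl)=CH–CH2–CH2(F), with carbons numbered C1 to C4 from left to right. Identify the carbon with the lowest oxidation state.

C3

Count +1 for every bond to an atom more electronegative than carbon and −1 for every bond to one less electronegative; C–C bonds are 0. Tallying each carbon:
C1: 2C, 1O, 1Cl → 0 + 1 + 1 = +2
C2: 3C, 1H → 0 − 1 = -1
C3: 2C, 2H → 0 − 2 = -2
C4: 1C, 2H, 1F → 0 − 2 + 1 = -1
The most reduced carbon is C3 at -2.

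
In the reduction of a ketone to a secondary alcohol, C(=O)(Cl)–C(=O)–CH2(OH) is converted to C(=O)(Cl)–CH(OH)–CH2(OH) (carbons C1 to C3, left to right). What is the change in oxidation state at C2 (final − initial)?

Before: C2 has 2 bonds to C, 2 bonds to O → oxidation state +2.
After: C2 has 2 bonds to C, 1 bond to H, 1 bond to O → oxidation state 0.
Δ = 0 − (+2) = -2, so this is a reduction at C2.

-2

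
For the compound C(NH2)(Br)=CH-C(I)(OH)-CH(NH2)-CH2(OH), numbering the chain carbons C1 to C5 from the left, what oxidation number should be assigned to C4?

C4 has one bond to C (0), one bond to C (0), one bond to H (-1), one bond to N (+1).
Oxidation state = 0 + 0 − 1 + 1 = 0.

0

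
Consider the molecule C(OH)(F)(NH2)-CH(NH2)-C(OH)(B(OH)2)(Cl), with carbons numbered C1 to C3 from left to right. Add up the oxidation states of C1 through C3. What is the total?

Assign +1 per bond to O/N/halogen, −1 per bond to H or an electropositive element, and 0 per bond to carbon. Tallying each carbon:
C1: 1C, 1O, 1N, 1F → 0 + 1 + 1 + 1 = +3
C2: 2C, 1H, 1N → 0 − 1 + 1 = 0
C3: 1C, 1O, 1Cl, 1B → 0 + 1 + 1 − 1 = +1
Sum = +3 + 0 + 1 = +4.

+4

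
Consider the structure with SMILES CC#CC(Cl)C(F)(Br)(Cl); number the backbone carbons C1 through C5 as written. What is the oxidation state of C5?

Assign +1 per bond to O/N/halogen, −1 per bond to H or an electropositive element, and 0 per bond to carbon.
C5 has one bond to C (0), one bond to F (+1), one bond to Br (+1), one bond to Cl (+1).
Oxidation state = 0 + 1 + 1 + 1 = +3.

+3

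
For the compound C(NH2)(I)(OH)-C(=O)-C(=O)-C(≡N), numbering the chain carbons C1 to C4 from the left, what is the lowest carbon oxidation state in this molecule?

Count +1 for every bond to an atom more electronegative than carbon and −1 for every bond to one less electronegative; C–C bonds are 0. Tallying each carbon:
C1: 1C, 1O, 1N, 1I → 0 + 1 + 1 + 1 = +3
C2: 2C, 2O → 0 + 2 = +2
C3: 2C, 2O → 0 + 2 = +2
C4: 1C, 3N → 0 + 3 = +3
The lowest value is +2.

+2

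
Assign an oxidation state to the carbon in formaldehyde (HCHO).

The carbon has one bond to H (-1), one bond to H (-1), a double bond to O (2×+1 = +2).
Oxidation state = -1 − 1 + 2 = 0.

0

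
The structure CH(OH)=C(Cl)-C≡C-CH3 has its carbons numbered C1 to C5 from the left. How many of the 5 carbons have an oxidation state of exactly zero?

3

Tallying each carbon's bonds:
C1: 2C, 1H, 1O → 0 − 1 + 1 = 0
C2: 3C, 1Cl → 0 + 1 = +1
C3: 4C → 0 = 0
C4: 4C → 0 = 0
C5: 1C, 3H → 0 − 3 = -3
3 carbons (C1, C3, C4) meet the condition.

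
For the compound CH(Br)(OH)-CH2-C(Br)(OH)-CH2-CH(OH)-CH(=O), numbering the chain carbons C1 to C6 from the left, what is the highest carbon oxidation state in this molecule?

+2

Bonds to more-electronegative neighbours contribute +1 each, bonds to H or metals contribute −1 each, and C–C bonds contribute 0. Tallying each carbon:
C1: 1C, 1H, 1O, 1Br → 0 − 1 + 1 + 1 = +1
C2: 2C, 2H → 0 − 2 = -2
C3: 2C, 1O, 1Br → 0 + 1 + 1 = +2
C4: 2C, 2H → 0 − 2 = -2
C5: 2C, 1H, 1O → 0 − 1 + 1 = 0
C6: 1C, 1H, 2O → 0 − 1 + 2 = +1
The highest value is +2.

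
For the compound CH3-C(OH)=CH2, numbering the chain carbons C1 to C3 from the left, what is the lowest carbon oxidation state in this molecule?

-3

Bonds to more-electronegative neighbours contribute +1 each, bonds to H or metals contribute −1 each, and C–C bonds contribute 0. Tallying each carbon:
C1: 1C, 3H → 0 − 3 = -3
C2: 3C, 1O → 0 + 1 = +1
C3: 2C, 2H → 0 − 2 = -2
The lowest value is -3.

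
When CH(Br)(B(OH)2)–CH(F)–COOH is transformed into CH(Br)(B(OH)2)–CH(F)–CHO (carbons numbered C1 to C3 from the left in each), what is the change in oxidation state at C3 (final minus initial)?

-2

Before: C3 has 1 bond to C, 3 bonds to O → oxidation state +3.
After: C3 has 1 bond to C, 1 bond to H, 2 bonds to O → oxidation state +1.
Δ = +1 − (+3) = -2, so this is a reduction at C3.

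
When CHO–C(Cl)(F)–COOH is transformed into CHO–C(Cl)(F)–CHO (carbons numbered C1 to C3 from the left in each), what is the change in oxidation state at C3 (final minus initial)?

Before: C3 has 1 bond to C, 3 bonds to O → oxidation state +3.
After: C3 has 1 bond to C, 1 bond to H, 2 bonds to O → oxidation state +1.
Δ = +1 − (+3) = -2, so this is a reduction at C3.

-2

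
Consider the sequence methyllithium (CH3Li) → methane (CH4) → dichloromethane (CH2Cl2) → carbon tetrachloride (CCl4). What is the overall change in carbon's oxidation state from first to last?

Carbon oxidation states along the series — methyllithium: -4, methane: -4, dichloromethane: 0, carbon tetrachloride: +4.
Net change = +4 − (-4) = +8.

+8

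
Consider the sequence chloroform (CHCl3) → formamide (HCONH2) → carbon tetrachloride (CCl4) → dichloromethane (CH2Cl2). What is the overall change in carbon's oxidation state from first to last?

Carbon oxidation states along the series — chloroform: +2, formamide: +2, carbon tetrachloride: +4, dichloromethane: 0.
Net change = 0 − (+2) = -2.

-2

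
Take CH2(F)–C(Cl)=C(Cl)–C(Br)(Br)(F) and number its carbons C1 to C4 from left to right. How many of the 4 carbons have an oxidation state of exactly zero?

Count +1 for every bond to an atom more electronegative than carbon and −1 for every bond to one less electronegative; C–C bonds are 0. Tallying each carbon:
C1: 1C, 2H, 1F → 0 − 2 + 1 = -1
C2: 3C, 1Cl → 0 + 1 = +1
C3: 3C, 1Cl → 0 + 1 = +1
C4: 1C, 1F, 2Br → 0 + 1 + 2 = +3
0 carbons meet the condition.

0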